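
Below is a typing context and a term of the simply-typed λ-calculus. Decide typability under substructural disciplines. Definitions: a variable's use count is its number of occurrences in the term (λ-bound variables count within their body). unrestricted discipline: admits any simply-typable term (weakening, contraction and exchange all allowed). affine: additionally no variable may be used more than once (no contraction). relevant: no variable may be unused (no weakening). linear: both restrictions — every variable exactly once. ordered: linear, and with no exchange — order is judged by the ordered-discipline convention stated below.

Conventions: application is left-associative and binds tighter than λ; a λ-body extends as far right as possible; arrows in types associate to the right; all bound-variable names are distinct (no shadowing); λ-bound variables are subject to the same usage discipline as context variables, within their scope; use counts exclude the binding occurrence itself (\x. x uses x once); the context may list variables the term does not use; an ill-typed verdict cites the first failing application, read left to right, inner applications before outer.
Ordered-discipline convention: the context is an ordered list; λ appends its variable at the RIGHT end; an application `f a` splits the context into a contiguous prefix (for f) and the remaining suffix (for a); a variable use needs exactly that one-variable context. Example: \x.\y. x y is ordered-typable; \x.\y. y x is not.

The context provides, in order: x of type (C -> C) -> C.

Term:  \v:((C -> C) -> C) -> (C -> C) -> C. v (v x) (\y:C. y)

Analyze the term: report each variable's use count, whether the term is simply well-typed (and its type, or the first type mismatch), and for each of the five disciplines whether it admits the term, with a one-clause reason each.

use counts: x ×1; v (bound) ×2; y (bound) ×1
uses in reading order: v, v, x, y
typing: ✓ — (((C -> C) -> C) -> (C -> C) -> C) -> C
ordered: ✗, uses contraction: v ×2
linear: ✗, uses contraction: v ×2
affine: ✗, uses contraction: v ×2
relevant: ✓, x, v, y: all used, weakening unneeded
unrestricted: ✓, type-checks ((((C -> C) -> C) -> (C -> C) -> C) -> C) and nothing is barred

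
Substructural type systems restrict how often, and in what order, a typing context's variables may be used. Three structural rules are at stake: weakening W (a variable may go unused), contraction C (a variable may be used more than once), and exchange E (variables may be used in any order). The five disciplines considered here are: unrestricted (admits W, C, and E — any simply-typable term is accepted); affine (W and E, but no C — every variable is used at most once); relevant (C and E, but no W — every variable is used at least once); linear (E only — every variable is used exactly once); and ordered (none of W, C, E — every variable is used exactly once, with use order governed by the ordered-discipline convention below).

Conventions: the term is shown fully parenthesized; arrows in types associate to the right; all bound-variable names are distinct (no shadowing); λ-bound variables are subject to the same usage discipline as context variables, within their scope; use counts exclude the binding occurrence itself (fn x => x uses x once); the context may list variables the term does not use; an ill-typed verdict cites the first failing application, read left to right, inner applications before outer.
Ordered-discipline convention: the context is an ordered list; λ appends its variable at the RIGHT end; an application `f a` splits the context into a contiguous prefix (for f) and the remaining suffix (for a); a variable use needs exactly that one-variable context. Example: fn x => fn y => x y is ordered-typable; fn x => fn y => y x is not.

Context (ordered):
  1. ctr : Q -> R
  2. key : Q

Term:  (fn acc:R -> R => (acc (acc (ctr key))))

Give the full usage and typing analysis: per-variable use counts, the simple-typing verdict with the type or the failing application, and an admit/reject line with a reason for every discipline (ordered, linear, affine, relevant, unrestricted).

counts: ctr: 1, key: 1, acc [bound]: 2
use order (left to right): acc, acc, ctr, key
typing: ✓ — (R -> R) -> R
ordered: ✗, uses contraction: acc ×2
linear: ✗, uses contraction: acc ×2
affine: ✗, uses contraction: acc ×2
relevant: ✓, at least one use each (ctr, key, acc)
unrestricted: ✓, simply typable at (R -> R) -> R; W, C, E all held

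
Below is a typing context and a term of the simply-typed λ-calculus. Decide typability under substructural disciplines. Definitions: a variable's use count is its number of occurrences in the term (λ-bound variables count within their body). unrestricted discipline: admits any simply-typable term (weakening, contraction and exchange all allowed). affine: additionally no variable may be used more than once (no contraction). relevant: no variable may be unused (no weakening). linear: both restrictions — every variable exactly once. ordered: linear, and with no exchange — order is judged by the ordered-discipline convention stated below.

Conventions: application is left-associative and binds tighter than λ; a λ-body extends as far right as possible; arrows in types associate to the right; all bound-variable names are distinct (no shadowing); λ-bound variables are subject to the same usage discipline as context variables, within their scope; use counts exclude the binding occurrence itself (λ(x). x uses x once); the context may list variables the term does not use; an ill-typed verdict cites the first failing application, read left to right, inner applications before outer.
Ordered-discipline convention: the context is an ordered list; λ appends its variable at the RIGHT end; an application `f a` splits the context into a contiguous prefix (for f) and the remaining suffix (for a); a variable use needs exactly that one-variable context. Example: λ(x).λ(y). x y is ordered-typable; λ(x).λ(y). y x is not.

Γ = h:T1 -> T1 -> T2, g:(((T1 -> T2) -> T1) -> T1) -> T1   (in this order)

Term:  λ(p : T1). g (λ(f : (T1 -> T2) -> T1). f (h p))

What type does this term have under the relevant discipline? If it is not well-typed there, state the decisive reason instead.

term : T1 -> T1
use counts: h=1, g=1, p (λ-bound)=1, f (λ-bound)=1
use order (left to right): g, f, h, p
typing: ✓ — T1 -> T1
all disciplines: ordered ✗; linear ✓; affine ✓; relevant ✓; unrestricted ✓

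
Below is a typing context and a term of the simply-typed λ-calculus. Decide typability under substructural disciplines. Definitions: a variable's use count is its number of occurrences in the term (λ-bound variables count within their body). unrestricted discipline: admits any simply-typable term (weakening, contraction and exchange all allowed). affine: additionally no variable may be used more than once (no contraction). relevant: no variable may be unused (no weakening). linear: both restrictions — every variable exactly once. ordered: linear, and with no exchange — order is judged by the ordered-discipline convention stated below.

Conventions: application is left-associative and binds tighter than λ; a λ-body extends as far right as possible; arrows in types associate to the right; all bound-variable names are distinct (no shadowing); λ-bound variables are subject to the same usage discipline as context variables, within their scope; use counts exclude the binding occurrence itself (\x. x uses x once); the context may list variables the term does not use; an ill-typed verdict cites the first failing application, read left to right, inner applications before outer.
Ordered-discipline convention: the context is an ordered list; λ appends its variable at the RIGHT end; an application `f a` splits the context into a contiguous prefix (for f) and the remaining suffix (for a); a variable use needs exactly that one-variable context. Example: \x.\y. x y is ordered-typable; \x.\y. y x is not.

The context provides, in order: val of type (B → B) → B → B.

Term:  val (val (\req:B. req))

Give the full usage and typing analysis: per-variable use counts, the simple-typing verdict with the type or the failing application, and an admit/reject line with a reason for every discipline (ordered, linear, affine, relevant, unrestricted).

counts: val=2, req (bound)=1
order of uses: val, val, req
typing: the term checks, with type B → B
ordered: ✗, val ×2 used more than once (contraction)
linear: ✗, val ×2 used more than once (contraction)
affine: ✗, val ×2 used more than once (contraction)
relevant: ✓, at least one use each (val, req)
unrestricted: ✓, well-typed at B → B; no restrictions here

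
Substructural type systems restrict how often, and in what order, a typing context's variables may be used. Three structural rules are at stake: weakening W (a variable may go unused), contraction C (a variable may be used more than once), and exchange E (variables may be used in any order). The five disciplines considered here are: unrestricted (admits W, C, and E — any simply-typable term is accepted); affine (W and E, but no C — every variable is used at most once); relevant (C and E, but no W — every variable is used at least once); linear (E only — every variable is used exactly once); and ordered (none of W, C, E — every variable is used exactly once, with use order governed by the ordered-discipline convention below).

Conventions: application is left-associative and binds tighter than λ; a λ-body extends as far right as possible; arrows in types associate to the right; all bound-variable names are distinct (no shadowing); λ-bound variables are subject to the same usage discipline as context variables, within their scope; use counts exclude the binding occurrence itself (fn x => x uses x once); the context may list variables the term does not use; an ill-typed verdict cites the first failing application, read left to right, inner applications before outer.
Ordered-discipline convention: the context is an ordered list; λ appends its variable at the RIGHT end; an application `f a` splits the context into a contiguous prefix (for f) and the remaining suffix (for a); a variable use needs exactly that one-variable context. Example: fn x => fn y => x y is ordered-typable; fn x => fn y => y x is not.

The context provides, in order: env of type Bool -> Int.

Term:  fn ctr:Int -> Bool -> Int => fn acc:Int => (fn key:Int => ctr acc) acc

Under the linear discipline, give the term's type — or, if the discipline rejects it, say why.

not well-typed under linear — needs contraction — acc ×2; unused: env, key — weakening required
variable uses: env: 0×, ctr (λ-bound): 1×, acc (λ-bound): 2×, key (λ-bound): 0×
use order (left to right): ctr, acc, acc
typing: ✓ — (Int -> Bool -> Int) -> Int -> Bool -> Int
per-discipline verdicts: ordered ✗ · linear ✗ · affine ✗ · relevant ✗ · unrestricted ✓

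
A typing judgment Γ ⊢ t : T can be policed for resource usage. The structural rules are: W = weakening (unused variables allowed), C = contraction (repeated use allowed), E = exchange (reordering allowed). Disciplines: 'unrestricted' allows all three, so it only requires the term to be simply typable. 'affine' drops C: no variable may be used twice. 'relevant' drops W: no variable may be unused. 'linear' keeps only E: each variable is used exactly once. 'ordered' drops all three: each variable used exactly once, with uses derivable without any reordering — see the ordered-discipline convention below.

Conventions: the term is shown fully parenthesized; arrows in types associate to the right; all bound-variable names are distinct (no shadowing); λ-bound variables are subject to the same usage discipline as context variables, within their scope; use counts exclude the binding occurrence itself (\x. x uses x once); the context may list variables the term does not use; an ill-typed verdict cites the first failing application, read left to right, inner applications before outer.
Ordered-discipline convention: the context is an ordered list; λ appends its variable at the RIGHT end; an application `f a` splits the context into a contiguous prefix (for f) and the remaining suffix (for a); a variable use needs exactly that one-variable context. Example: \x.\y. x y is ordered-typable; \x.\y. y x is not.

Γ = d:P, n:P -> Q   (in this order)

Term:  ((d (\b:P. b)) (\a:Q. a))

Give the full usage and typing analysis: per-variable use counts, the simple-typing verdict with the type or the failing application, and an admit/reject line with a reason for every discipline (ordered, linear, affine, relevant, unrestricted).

usage: d ×1; n ×0; b (λ-bound) ×1; a (λ-bound) ×1
use order (left to right): d, b, a
typing: ill-typed: non-arrow in function slot: P
ordered ✗ (fails simple typing)
linear ✗ (a type mismatch blocks all five)
affine ✗ (the type mismatch rejects it)
relevant ✗ (not simply typable)
unrestricted ✗ (fails simple typing)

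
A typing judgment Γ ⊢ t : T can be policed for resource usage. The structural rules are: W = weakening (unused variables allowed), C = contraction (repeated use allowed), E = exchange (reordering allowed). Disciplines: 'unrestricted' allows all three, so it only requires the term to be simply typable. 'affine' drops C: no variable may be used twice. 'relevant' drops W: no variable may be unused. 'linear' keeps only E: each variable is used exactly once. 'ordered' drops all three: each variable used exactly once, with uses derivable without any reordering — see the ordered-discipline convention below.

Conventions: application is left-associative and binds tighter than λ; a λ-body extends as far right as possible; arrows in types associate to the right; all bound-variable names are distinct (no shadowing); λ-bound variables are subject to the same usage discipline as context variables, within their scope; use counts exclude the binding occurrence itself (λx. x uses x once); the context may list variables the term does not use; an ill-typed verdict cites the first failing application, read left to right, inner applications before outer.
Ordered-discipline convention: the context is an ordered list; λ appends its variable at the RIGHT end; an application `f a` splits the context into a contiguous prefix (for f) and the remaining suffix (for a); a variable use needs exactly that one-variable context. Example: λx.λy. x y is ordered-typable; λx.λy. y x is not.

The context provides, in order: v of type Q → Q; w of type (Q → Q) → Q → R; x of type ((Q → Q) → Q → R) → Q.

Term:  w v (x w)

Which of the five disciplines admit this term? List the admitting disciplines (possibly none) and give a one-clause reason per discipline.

admitted in: relevant, unrestricted
counts: v ×1; w ×2; x ×1
left-to-right use order: w, v, x, w
typing: well-typed at R
ordered: ✗, needs contraction — w ×2
linear: ✗, needs contraction — w ×2
affine: ✗, needs contraction — w ×2
relevant: ✓, none of v, w, x goes unused
unrestricted: ✓, well-typed at R; no restrictions here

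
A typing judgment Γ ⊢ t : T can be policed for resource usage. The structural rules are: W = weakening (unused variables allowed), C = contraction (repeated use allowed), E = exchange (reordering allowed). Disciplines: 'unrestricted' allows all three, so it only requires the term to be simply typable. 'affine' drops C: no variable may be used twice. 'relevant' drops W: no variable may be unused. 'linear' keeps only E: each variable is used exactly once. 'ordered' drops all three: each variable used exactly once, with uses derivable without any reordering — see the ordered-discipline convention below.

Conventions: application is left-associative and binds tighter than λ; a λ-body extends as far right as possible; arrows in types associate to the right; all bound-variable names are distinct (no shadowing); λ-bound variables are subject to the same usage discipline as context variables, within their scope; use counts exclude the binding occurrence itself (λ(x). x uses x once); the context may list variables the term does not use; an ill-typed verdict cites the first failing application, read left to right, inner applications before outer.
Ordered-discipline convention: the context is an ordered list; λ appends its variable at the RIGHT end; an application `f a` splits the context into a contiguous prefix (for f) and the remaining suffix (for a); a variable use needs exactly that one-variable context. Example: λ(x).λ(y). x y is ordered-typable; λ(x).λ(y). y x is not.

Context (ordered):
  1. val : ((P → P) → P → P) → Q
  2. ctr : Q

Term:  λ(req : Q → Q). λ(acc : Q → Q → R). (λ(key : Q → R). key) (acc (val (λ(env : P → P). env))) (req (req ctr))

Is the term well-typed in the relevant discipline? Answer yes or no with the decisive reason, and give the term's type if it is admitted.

yes — at least one use each (val, ctr, req, acc, key, env); term : (Q → Q) → (Q → Q → R) → R
counts: val ×1; ctr ×1; req (bound) ×2; acc (bound) ×1; key (bound) ×1; env (bound) ×1
use order (left to right): key, acc, val, env, req, req, ctr
typing: ✓ — (Q → Q) → (Q → Q → R) → R
summary: ordered ✗, linear ✗, affine ✗, relevant ✓, unrestricted ✓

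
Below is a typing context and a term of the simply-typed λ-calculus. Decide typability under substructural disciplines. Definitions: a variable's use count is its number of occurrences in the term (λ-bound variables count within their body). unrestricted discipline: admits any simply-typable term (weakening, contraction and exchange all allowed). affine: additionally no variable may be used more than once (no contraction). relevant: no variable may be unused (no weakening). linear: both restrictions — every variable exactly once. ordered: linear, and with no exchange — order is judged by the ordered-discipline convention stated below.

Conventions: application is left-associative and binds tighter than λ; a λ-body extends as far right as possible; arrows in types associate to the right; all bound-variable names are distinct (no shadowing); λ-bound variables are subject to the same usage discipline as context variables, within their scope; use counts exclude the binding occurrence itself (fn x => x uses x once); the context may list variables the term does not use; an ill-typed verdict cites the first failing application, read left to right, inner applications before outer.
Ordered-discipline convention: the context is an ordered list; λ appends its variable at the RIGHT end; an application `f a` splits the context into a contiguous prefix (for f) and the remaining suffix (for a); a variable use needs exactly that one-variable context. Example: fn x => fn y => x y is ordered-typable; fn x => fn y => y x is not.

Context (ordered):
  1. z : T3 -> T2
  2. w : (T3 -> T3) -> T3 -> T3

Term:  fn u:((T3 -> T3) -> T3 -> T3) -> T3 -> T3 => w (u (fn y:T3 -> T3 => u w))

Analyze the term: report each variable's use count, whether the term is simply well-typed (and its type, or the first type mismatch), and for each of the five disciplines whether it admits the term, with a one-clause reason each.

use counts: z=0; w=2; u [bound]=2; y [bound]=0
order of uses: w, u, u, w
typing: the term checks, with type (((T3 -> T3) -> T3 -> T3) -> T3 -> T3) -> T3 -> T3
ordered: ✗ — needs contraction — w ×2, u ×2; z, y left unused
linear: ✗ — needs contraction — w ×2, u ×2; z, y left unused
affine: ✗ — needs contraction — w ×2, u ×2
relevant: ✗ — z, y left unused
unrestricted: ✓ — type-checks ((((T3 -> T3) -> T3 -> T3) -> T3 -> T3) -> T3 -> T3) and nothing is barred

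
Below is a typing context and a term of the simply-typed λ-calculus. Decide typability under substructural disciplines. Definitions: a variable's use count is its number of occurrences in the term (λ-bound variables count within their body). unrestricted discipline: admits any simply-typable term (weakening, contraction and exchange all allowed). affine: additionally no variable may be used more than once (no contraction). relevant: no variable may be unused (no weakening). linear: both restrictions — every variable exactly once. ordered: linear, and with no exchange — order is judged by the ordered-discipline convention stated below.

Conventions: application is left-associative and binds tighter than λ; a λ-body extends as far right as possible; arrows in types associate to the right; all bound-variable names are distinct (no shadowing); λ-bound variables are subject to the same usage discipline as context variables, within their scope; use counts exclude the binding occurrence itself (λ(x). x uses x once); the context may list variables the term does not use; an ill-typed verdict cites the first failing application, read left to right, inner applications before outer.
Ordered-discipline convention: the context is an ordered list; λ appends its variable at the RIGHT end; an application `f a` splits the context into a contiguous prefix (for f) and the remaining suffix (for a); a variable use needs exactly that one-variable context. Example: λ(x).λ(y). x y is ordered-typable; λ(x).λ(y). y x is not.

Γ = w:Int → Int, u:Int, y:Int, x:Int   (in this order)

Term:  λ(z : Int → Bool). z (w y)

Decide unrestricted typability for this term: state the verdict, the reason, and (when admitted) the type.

yes — well-typed at (Int → Bool) → Bool; no restrictions here; term : (Int → Bool) → Bool
use counts: w=1, u=0, y=1, x=0, z [bound]=1
use order (left to right): z, w, y
typing: well-typed at (Int → Bool) → Bool
per-discipline verdicts: ordered ✗ | linear ✗ | affine ✓ | relevant ✗ | unrestricted ✓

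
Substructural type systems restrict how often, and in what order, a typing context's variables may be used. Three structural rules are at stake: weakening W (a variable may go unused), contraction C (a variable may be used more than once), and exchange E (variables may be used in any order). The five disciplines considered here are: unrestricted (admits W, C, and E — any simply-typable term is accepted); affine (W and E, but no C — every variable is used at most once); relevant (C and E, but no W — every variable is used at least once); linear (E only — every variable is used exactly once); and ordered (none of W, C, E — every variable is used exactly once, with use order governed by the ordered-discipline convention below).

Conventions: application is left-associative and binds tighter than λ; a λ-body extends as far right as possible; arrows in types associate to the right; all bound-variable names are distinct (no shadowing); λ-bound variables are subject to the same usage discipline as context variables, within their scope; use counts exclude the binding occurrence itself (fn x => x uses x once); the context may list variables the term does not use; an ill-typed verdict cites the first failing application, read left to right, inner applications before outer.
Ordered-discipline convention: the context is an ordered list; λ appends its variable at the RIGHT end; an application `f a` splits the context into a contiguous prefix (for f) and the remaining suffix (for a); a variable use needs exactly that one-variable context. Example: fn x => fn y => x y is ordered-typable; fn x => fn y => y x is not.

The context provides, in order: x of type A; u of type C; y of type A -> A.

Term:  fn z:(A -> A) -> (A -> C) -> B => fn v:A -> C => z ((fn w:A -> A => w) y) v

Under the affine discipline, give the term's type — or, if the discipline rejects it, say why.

term : ((A -> A) -> (A -> C) -> B) -> (A -> C) -> B
use counts: x: 0, u: 0, y: 1, z (bound): 1, v (bound): 1, w (bound): 1
order of uses: z, w, y, v
typing: well-typed at ((A -> A) -> (A -> C) -> B) -> (A -> C) -> B
all disciplines: ordered ✗, linear ✗, affine ✓, relevant ✗, unrestricted ✓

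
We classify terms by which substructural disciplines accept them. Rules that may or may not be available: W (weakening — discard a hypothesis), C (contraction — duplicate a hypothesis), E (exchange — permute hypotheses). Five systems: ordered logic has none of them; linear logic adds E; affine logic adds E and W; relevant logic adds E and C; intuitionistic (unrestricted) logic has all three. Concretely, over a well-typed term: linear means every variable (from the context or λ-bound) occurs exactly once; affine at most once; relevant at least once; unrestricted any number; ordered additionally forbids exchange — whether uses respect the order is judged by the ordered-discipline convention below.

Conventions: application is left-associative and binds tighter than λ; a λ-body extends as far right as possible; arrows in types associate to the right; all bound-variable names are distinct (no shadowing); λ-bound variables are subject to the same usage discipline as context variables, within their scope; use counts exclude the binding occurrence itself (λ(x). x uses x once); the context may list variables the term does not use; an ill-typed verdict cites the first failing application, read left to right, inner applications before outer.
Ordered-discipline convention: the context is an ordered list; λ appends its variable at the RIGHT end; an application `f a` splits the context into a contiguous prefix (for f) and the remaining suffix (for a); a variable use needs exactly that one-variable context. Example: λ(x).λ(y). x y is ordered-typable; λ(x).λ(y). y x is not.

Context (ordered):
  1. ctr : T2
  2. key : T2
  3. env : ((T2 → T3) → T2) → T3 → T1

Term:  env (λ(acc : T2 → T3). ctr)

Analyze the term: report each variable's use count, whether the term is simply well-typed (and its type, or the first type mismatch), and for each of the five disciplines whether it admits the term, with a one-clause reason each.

counts: ctr=1; key=0; env=1; acc (λ-bound)=0
left-to-right use order: env, ctr
typing: ✓ — T3 → T1
ordered: ✗, key, acc left unused
linear: ✗, key, acc left unused
affine: ✓, at most one use each (ctr, key, env, acc)
relevant: ✗, key, acc left unused
unrestricted: ✓, well-typed at T3 → T1; no restrictions here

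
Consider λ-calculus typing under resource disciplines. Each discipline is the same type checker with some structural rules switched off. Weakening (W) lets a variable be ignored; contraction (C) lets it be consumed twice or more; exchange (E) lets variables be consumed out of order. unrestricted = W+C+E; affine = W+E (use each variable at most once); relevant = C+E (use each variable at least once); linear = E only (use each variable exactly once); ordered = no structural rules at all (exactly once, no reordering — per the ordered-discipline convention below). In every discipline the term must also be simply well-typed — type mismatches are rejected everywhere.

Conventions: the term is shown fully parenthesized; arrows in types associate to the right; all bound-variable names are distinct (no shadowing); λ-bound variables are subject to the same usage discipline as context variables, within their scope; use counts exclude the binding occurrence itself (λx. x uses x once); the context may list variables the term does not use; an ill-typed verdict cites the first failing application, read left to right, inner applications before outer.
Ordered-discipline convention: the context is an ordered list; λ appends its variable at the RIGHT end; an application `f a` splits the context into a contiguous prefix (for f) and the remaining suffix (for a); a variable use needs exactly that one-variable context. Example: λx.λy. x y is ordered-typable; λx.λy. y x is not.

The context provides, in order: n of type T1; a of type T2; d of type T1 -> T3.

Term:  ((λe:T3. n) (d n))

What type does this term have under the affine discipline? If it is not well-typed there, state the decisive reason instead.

not well-typed under affine — uses contraction: n ×2
counts: n: 2, a: 0, d: 1, e (bound): 0
uses in reading order: n, d, n
typing: the term checks, with type T1
summary: ordered ✗; linear ✗; affine ✗; relevant ✗; unrestricted ✓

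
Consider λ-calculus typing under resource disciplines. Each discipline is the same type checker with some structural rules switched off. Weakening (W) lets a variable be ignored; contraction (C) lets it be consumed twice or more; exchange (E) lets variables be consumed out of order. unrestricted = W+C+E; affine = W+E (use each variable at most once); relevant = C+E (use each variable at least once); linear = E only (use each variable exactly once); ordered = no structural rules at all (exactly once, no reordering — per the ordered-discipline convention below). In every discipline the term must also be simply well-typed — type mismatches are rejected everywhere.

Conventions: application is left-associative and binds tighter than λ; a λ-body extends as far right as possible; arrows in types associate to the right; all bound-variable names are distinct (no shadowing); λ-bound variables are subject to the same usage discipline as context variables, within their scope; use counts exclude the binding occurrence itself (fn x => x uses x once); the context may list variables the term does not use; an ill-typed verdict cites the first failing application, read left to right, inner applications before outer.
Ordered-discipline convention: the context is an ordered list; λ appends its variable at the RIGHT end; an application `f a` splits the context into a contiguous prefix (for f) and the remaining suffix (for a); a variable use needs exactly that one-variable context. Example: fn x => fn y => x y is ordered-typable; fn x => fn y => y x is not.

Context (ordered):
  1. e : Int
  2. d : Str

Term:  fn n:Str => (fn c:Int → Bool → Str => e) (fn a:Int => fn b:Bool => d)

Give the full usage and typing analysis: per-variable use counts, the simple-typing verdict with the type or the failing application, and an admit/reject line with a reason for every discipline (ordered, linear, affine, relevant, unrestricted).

usage: e=1, d=1, n (λ-bound)=0, c (λ-bound)=0, a (λ-bound)=0, b (λ-bound)=0
order of uses: e, d
typing: ✓ — Str → Int
ordered ✗ (n, c, a, b left unused)
linear ✗ (n, c, a, b left unused)
affine ✓ (none of e, d, n, c, a, b used more than once)
relevant ✗ (n, c, a, b left unused)
unrestricted ✓ (well-typed at Str → Int; no restrictions here)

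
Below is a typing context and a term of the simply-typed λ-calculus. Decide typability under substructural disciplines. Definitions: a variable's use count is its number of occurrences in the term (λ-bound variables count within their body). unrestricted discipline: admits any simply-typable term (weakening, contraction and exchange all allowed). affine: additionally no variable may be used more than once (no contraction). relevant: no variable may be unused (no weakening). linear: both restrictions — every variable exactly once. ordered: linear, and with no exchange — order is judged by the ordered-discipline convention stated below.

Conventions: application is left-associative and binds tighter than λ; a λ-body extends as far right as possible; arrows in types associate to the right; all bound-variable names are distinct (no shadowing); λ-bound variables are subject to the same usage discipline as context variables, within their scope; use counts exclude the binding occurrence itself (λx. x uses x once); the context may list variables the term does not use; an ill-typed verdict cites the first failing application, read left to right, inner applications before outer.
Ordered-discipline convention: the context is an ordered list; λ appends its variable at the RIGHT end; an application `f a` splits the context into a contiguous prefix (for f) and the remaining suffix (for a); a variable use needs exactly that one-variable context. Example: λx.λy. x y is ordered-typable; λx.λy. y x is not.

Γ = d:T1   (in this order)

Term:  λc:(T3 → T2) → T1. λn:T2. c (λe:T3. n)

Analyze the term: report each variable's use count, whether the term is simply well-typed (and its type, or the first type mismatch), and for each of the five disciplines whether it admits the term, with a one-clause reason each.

use counts: d=0, c [bound]=1, n [bound]=1, e [bound]=0
order of uses: c, n
typing: the term checks, with type ((T3 → T2) → T1) → T2 → T1
ordered: ✗ — d, e left unused
linear: ✗ — d, e left unused
affine: ✓ — d, c, n, e: no repeats, contraction unneeded
relevant: ✗ — d, e left unused
unrestricted: ✓ — typability at ((T3 → T2) → T1) → T2 → T1 is all that's needed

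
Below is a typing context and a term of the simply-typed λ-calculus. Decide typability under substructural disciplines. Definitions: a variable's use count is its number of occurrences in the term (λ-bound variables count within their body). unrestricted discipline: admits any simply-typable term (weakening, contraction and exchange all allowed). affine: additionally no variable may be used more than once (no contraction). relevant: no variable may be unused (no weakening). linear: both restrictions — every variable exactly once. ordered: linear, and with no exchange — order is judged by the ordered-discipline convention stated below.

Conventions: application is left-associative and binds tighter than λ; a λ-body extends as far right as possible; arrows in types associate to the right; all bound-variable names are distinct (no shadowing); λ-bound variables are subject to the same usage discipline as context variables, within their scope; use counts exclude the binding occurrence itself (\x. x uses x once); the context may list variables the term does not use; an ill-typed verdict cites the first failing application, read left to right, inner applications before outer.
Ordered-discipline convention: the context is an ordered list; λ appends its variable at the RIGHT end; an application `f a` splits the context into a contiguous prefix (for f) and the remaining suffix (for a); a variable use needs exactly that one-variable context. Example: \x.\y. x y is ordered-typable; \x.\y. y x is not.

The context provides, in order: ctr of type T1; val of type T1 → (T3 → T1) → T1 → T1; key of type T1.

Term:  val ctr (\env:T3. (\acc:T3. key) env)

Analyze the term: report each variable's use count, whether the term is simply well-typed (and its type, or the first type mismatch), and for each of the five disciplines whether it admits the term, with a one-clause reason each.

variable uses: ctr: 1×, val: 1×, key: 1×, env (bound): 1×, acc (bound): 0×
use order (left to right): val, ctr, key, env
typing: the term checks, with type T1 → T1
ordered: ✗ — unused: acc — weakening required
linear: ✗ — unused: acc — weakening required
affine: ✓ — ctr, val, key, env, acc: no repeats, contraction unneeded
relevant: ✗ — unused: acc — weakening required
unrestricted: ✓ — typability at T1 → T1 is all that's needed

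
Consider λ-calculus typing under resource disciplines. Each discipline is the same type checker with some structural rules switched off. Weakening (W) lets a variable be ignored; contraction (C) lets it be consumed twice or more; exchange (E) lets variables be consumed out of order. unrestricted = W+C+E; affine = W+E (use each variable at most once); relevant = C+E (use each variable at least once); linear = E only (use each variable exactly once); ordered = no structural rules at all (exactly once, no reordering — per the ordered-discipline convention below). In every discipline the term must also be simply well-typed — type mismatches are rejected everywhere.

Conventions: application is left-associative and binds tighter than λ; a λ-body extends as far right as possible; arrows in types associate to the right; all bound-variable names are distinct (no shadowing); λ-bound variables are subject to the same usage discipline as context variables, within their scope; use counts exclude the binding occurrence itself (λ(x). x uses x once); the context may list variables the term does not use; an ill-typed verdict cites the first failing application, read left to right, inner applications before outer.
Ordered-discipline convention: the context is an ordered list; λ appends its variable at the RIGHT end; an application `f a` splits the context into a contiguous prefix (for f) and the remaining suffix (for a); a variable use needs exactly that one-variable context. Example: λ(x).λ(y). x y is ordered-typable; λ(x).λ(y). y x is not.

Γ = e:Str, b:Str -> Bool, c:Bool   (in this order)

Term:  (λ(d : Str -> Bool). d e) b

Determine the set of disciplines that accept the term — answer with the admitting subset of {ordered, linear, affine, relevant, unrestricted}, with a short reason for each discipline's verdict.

accepted by: affine, unrestricted
variable uses: e ×1; b ×1; c ×0; d [bound] ×1
uses in reading order: d, e, b
typing: ✓ — Bool
ordered: ✗ — unused: c — weakening required
linear: ✗ — unused: c — weakening required
affine: ✓ — at most one use each (e, b, c, d)
relevant: ✗ — unused: c — weakening required
unrestricted: ✓ — well-typed at Bool; no restrictions here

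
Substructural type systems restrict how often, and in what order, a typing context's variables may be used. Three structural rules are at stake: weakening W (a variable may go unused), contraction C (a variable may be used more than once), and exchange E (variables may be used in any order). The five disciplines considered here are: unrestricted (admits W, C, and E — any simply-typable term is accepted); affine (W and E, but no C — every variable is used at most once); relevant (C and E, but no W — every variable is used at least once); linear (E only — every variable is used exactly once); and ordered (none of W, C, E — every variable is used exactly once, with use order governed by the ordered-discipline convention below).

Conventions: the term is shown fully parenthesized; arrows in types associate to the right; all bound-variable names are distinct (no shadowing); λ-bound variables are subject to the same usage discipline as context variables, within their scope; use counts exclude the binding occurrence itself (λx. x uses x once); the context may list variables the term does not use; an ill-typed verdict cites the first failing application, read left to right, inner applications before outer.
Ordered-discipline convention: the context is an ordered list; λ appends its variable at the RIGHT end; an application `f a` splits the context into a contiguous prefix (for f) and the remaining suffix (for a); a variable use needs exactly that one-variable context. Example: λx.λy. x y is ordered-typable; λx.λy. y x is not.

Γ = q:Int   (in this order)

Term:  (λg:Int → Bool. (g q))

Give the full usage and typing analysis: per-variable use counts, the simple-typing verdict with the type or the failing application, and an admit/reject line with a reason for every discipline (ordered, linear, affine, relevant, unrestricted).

usage: q=1, g (λ-bound)=1
left-to-right use order: g, q
typing: the term checks, with type (Int → Bool) → Bool
ordered: ✗ — no ordered split (uses run g, q)
linear: ✓ — each of q, g used exactly once
affine: ✓ — at most one use each (q, g)
relevant: ✓ — none of q, g goes unused
unrestricted: ✓ — type-checks ((Int → Bool) → Bool) and nothing is barred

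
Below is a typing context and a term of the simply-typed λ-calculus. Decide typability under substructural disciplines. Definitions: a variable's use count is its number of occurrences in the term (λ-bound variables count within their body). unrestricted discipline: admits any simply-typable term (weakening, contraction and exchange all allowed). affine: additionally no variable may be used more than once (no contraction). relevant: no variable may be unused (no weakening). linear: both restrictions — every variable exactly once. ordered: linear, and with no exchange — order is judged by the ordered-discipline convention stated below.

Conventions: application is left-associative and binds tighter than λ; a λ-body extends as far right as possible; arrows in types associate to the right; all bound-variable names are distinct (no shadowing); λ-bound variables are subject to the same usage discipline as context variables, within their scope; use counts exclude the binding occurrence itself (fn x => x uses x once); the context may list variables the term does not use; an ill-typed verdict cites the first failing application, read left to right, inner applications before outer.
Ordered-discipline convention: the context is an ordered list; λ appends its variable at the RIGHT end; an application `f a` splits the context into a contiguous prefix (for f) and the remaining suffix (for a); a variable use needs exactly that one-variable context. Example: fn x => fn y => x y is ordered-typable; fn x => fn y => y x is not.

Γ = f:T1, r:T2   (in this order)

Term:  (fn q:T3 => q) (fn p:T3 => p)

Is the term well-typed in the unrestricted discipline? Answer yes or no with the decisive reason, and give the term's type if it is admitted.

no — fails simple typing
variable uses: f: 0; r: 0; q [bound]: 1; p [bound]: 1
left-to-right use order: q, p
typing: ill-typed: an argument T3 → T3 mismatches the expected T3
across the five disciplines: ordered ✗ · linear ✗ · affine ✗ · relevant ✗ · unrestricted ✗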